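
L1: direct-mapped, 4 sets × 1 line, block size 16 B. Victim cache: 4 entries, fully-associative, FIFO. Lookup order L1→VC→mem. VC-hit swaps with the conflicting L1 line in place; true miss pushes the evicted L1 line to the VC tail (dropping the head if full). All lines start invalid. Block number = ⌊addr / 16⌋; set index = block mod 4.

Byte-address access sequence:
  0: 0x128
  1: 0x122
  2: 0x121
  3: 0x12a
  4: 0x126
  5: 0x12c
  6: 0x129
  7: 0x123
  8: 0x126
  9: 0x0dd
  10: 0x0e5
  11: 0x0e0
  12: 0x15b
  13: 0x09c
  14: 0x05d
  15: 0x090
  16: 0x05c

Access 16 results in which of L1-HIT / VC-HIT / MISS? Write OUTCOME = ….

OUTCOME = VC-HIT

  [0] addr=0x128 blk=18 s=2: MISS | VC []
  [1] addr=0x122 blk=18 s=2: L1-HIT | VC []
  [2] addr=0x121 blk=18 s=2: L1-HIT | VC []
  [3] addr=0x12a blk=18 s=2: L1-HIT | VC []
  [4] addr=0x126 blk=18 s=2: L1-HIT | VC []
  [5] addr=0x12c blk=18 s=2: L1-HIT | VC []
  [6] addr=0x129 blk=18 s=2: L1-HIT | VC []
  [7] addr=0x123 blk=18 s=2: L1-HIT | VC []
  [8] addr=0x126 blk=18 s=2: L1-HIT | VC []
  [9] addr=0xdd blk=13 s=1: MISS | VC []
  [10] addr=0xe5 blk=14 s=2: MISS | VC [18]
  [11] addr=0xe0 blk=14 s=2: L1-HIT | VC [18]
  [12] addr=0x15b blk=21 s=1: MISS | VC [18, 13]
  [13] addr=0x9c blk=9 s=1: MISS | VC [18, 13, 21]
  [14] addr=0x5d blk=5 s=1: MISS | VC [18, 13, 21, 9]
  [15] addr=0x90 blk=9 s=1: VC-HIT | VC [18, 13, 21, 5]
  [16] addr=0x5c blk=5 s=1: VC-HIT | VC [18, 13, 21, 9]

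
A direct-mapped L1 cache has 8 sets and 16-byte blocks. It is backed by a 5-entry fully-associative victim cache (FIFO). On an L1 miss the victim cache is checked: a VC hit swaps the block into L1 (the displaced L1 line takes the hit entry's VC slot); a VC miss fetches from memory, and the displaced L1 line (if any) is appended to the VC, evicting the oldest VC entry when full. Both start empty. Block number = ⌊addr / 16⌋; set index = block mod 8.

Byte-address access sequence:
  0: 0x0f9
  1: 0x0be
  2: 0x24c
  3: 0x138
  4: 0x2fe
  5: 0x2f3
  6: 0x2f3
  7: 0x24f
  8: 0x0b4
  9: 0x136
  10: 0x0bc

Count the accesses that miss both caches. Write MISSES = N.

#0 0xf9→b15/s7 MISS; vc=[]
#1 0xbe→b11/s3 MISS; vc=[]
#2 0x24c→b36/s4 MISS; vc=[]
#3 0x138→b19/s3 MISS; vc=[11]
#4 0x2fe→b47/s7 MISS; vc=[11,15]
#5 0x2f3→b47/s7 L1-HIT; vc=[11,15]
#6 0x2f3→b47/s7 L1-HIT; vc=[11,15]
#7 0x24f→b36/s4 L1-HIT; vc=[11,15]
#8 0xb4→b11/s3 VC-HIT; vc=[19,15]
#9 0x136→b19/s3 VC-HIT; vc=[11,15]
#10 0xbc→b11/s3 VC-HIT; vc=[19,15]

MISSES = 5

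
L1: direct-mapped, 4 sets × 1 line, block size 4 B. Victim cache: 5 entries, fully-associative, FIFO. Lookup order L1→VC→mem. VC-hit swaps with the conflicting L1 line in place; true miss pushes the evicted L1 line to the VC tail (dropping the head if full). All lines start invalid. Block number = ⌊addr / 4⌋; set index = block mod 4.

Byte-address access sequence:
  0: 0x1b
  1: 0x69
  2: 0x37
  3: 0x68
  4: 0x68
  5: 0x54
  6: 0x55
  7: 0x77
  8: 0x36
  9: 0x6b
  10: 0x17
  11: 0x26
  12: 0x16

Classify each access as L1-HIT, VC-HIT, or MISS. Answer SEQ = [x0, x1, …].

SEQ = [MISS, MISS, MISS, L1-HIT, L1-HIT, MISS, L1-HIT, MISS, VC-HIT, L1-HIT, MISS, MISS, VC-HIT]

0: 0x1b (blk 6, set 2) → MISS  vc=[]
1: 0x69 (blk 26, set 2) → MISS  vc=[6]
2: 0x37 (blk 13, set 1) → MISS  vc=[6]
3: 0x68 (blk 26, set 2) → L1-HIT  vc=[6]
4: 0x68 (blk 26, set 2) → L1-HIT  vc=[6]
5: 0x54 (blk 21, set 1) → MISS  vc=[6, 13]
6: 0x55 (blk 21, set 1) → L1-HIT  vc=[6, 13]
7: 0x77 (blk 29, set 1) → MISS  vc=[6, 13, 21]
8: 0x36 (blk 13, set 1) → VC-HIT  vc=[6, 29, 21]
9: 0x6b (blk 26, set 2) → L1-HIT  vc=[6, 29, 21]
10: 0x17 (blk 5, set 1) → MISS  vc=[6, 29, 21, 13]
11: 0x26 (blk 9, set 1) → MISS  vc=[6, 29, 21, 13, 5]
12: 0x16 (blk 5, set 1) → VC-HIT  vc=[6, 29, 21, 13, 9]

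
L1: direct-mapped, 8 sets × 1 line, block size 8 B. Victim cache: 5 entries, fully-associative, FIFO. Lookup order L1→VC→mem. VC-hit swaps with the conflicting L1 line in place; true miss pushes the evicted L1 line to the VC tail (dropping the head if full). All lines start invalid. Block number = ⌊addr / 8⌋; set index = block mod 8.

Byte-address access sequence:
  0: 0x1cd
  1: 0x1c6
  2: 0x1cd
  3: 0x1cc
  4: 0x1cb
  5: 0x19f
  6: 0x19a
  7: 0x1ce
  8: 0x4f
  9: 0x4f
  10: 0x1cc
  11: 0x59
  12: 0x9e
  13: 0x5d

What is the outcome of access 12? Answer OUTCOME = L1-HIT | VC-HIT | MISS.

#0 0x1cd→b57/s1 MISS; vc=[]
#1 0x1c6→b56/s0 MISS; vc=[]
#2 0x1cd→b57/s1 L1-HIT; vc=[]
#3 0x1cc→b57/s1 L1-HIT; vc=[]
#4 0x1cb→b57/s1 L1-HIT; vc=[]
#5 0x19f→b51/s3 MISS; vc=[]
#6 0x19a→b51/s3 L1-HIT; vc=[]
#7 0x1ce→b57/s1 L1-HIT; vc=[]
#8 0x4f→b9/s1 MISS; vc=[57]
#9 0x4f→b9/s1 L1-HIT; vc=[57]
#10 0x1cc→b57/s1 VC-HIT; vc=[9]
#11 0x59→b11/s3 MISS; vc=[9,51]
#12 0x9e→b19/s3 MISS; vc=[9,51,11]
#13 0x5d→b11/s3 VC-HIT; vc=[9,51,19]

OUTCOME = MISS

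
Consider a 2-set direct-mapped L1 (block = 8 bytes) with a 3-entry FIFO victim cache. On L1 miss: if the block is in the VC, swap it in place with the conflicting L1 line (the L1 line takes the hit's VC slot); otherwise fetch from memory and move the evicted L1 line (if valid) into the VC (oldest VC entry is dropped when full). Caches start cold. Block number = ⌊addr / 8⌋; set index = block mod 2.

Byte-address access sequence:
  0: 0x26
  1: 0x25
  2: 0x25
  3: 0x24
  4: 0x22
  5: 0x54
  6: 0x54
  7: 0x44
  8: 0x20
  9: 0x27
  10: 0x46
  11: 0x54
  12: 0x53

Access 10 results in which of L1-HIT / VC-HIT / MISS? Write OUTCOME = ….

  [0] addr=0x26 blk=4 s=0: MISS | VC []
  [1] addr=0x25 blk=4 s=0: L1-HIT | VC []
  [2] addr=0x25 blk=4 s=0: L1-HIT | VC []
  [3] addr=0x24 blk=4 s=0: L1-HIT | VC []
  [4] addr=0x22 blk=4 s=0: L1-HIT | VC []
  [5] addr=0x54 blk=10 s=0: MISS | VC [4]
  [6] addr=0x54 blk=10 s=0: L1-HIT | VC [4]
  [7] addr=0x44 blk=8 s=0: MISS | VC [4, 10]
  [8] addr=0x20 blk=4 s=0: VC-HIT | VC [8, 10]
  [9] addr=0x27 blk=4 s=0: L1-HIT | VC [8, 10]
  [10] addr=0x46 blk=8 s=0: VC-HIT | VC [4, 10]
  [11] addr=0x54 blk=10 s=0: VC-HIT | VC [4, 8]
  [12] addr=0x53 blk=10 s=0: L1-HIT | VC [4, 8]

OUTCOME = VC-HIT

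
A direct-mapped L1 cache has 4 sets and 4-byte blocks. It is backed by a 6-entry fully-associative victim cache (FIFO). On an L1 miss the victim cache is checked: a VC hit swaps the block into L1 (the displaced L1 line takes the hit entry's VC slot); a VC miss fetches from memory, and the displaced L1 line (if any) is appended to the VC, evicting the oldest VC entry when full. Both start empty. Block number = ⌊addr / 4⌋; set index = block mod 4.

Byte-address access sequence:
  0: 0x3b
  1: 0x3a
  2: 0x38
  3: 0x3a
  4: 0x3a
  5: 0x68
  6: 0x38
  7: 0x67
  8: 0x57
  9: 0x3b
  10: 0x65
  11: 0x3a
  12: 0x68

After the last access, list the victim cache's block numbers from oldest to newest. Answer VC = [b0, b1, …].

VC = [14, 21]

  [0] addr=0x3b blk=14 s=2: MISS | VC []
  [1] addr=0x3a blk=14 s=2: L1-HIT | VC []
  [2] addr=0x38 blk=14 s=2: L1-HIT | VC []
  [3] addr=0x3a blk=14 s=2: L1-HIT | VC []
  [4] addr=0x3a blk=14 s=2: L1-HIT | VC []
  [5] addr=0x68 blk=26 s=2: MISS | VC [14]
  [6] addr=0x38 blk=14 s=2: VC-HIT | VC [26]
  [7] addr=0x67 blk=25 s=1: MISS | VC [26]
  [8] addr=0x57 blk=21 s=1: MISS | VC [26, 25]
  [9] addr=0x3b blk=14 s=2: L1-HIT | VC [26, 25]
  [10] addr=0x65 blk=25 s=1: VC-HIT | VC [26, 21]
  [11] addr=0x3a blk=14 s=2: L1-HIT | VC [26, 21]
  [12] addr=0x68 blk=26 s=2: VC-HIT | VC [14, 21]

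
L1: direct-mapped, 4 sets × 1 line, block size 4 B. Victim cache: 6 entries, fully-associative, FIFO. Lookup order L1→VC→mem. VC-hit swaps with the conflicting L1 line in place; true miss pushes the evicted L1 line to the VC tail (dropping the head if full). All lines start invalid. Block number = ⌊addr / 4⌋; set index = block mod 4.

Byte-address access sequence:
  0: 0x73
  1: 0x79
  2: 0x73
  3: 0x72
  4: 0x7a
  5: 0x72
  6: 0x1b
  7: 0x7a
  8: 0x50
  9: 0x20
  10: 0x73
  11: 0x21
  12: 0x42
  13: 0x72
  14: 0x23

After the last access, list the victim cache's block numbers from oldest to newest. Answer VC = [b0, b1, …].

VC = [6, 16, 20, 28]

#0 0x73→b28/s0 MISS; vc=[]
#1 0x79→b30/s2 MISS; vc=[]
#2 0x73→b28/s0 L1-HIT; vc=[]
#3 0x72→b28/s0 L1-HIT; vc=[]
#4 0x7a→b30/s2 L1-HIT; vc=[]
#5 0x72→b28/s0 L1-HIT; vc=[]
#6 0x1b→b6/s2 MISS; vc=[30]
#7 0x7a→b30/s2 VC-HIT; vc=[6]
#8 0x50→b20/s0 MISS; vc=[6,28]
#9 0x20→b8/s0 MISS; vc=[6,28,20]
#10 0x73→b28/s0 VC-HIT; vc=[6,8,20]
#11 0x21→b8/s0 VC-HIT; vc=[6,28,20]
#12 0x42→b16/s0 MISS; vc=[6,28,20,8]
#13 0x72→b28/s0 VC-HIT; vc=[6,16,20,8]
#14 0x23→b8/s0 VC-HIT; vc=[6,16,20,28]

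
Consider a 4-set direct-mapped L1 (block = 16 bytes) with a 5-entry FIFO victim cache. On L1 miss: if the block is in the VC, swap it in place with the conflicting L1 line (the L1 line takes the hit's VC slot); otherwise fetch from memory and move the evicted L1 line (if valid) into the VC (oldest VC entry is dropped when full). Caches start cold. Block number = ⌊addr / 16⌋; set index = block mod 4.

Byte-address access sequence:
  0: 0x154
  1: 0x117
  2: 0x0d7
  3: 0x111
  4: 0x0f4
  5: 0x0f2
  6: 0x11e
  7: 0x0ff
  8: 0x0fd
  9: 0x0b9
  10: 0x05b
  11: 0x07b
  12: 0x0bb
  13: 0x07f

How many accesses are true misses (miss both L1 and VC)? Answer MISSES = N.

MISSES = 7

#0 0x154→b21/s1 MISS; vc=[]
#1 0x117→b17/s1 MISS; vc=[21]
#2 0xd7→b13/s1 MISS; vc=[21,17]
#3 0x111→b17/s1 VC-HIT; vc=[21,13]
#4 0xf4→b15/s3 MISS; vc=[21,13]
#5 0xf2→b15/s3 L1-HIT; vc=[21,13]
#6 0x11e→b17/s1 L1-HIT; vc=[21,13]
#7 0xff→b15/s3 L1-HIT; vc=[21,13]
#8 0xfd→b15/s3 L1-HIT; vc=[21,13]
#9 0xb9→b11/s3 MISS; vc=[21,13,15]
#10 0x5b→b5/s1 MISS; vc=[21,13,15,17]
#11 0x7b→b7/s3 MISS; vc=[21,13,15,17,11]
#12 0xbb→b11/s3 VC-HIT; vc=[21,13,15,17,7]
#13 0x7f→b7/s3 VC-HIT; vc=[21,13,15,17,11]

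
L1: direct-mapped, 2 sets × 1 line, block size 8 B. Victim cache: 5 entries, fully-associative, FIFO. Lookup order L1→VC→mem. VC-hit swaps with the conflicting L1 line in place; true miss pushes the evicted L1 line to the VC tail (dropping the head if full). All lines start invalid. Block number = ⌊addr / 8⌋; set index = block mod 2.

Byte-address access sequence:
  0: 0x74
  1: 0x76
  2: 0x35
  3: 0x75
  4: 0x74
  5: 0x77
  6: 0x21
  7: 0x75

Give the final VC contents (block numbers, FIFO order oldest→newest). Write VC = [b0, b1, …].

VC = [6, 4]

#0 0x74→b14/s0 MISS; vc=[]
#1 0x76→b14/s0 L1-HIT; vc=[]
#2 0x35→b6/s0 MISS; vc=[14]
#3 0x75→b14/s0 VC-HIT; vc=[6]
#4 0x74→b14/s0 L1-HIT; vc=[6]
#5 0x77→b14/s0 L1-HIT; vc=[6]
#6 0x21→b4/s0 MISS; vc=[6,14]
#7 0x75→b14/s0 VC-HIT; vc=[6,4]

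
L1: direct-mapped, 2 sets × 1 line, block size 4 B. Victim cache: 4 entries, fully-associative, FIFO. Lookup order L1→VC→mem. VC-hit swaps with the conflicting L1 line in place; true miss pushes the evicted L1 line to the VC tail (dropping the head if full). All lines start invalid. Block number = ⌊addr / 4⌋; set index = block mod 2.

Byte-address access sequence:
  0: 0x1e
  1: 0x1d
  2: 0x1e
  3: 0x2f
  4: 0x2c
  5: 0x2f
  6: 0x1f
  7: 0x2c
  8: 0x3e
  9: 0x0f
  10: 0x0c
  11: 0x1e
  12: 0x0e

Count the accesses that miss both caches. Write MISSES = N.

MISSES = 4

0: 0x1e (blk 7, set 1) → MISS  vc=[]
1: 0x1d (blk 7, set 1) → L1-HIT  vc=[]
2: 0x1e (blk 7, set 1) → L1-HIT  vc=[]
3: 0x2f (blk 11, set 1) → MISS  vc=[7]
4: 0x2c (blk 11, set 1) → L1-HIT  vc=[7]
5: 0x2f (blk 11, set 1) → L1-HIT  vc=[7]
6: 0x1f (blk 7, set 1) → VC-HIT  vc=[11]
7: 0x2c (blk 11, set 1) → VC-HIT  vc=[7]
8: 0x3e (blk 15, set 1) → MISS  vc=[7, 11]
9: 0xf (blk 3, set 1) → MISS  vc=[7, 11, 15]
10: 0xc (blk 3, set 1) → L1-HIT  vc=[7, 11, 15]
11: 0x1e (blk 7, set 1) → VC-HIT  vc=[3, 11, 15]
12: 0xe (blk 3, set 1) → VC-HIT  vc=[7, 11, 15]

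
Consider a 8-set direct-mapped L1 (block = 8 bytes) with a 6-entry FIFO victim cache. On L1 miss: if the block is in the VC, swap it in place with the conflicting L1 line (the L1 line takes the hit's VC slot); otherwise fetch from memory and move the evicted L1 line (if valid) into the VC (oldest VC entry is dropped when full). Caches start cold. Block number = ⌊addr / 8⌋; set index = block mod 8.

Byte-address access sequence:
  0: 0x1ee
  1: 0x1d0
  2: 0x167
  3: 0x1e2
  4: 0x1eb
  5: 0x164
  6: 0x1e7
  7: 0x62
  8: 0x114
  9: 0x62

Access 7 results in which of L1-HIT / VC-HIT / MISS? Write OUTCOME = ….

OUTCOME = MISS

0: 0x1ee (blk 61, set 5) → MISS  vc=[]
1: 0x1d0 (blk 58, set 2) → MISS  vc=[]
2: 0x167 (blk 44, set 4) → MISS  vc=[]
3: 0x1e2 (blk 60, set 4) → MISS  vc=[44]
4: 0x1eb (blk 61, set 5) → L1-HIT  vc=[44]
5: 0x164 (blk 44, set 4) → VC-HIT  vc=[60]
6: 0x1e7 (blk 60, set 4) → VC-HIT  vc=[44]
7: 0x62 (blk 12, set 4) → MISS  vc=[44, 60]
8: 0x114 (blk 34, set 2) → MISS  vc=[44, 60, 58]
9: 0x62 (blk 12, set 4) → L1-HIT  vc=[44, 60, 58]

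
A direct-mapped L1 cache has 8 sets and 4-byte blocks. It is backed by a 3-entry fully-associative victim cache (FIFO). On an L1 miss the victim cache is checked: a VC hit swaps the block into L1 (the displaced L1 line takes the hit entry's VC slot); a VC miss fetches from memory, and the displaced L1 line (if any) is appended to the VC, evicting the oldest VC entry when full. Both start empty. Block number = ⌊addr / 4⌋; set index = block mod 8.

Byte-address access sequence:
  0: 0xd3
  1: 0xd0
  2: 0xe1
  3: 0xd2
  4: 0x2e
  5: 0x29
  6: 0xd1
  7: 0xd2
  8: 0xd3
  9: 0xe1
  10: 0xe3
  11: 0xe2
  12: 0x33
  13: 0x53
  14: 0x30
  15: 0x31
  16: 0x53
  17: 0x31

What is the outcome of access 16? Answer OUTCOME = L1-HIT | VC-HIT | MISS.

0: 0xd3 (blk 52, set 4) → MISS  vc=[]
1: 0xd0 (blk 52, set 4) → L1-HIT  vc=[]
2: 0xe1 (blk 56, set 0) → MISS  vc=[]
3: 0xd2 (blk 52, set 4) → L1-HIT  vc=[]
4: 0x2e (blk 11, set 3) → MISS  vc=[]
5: 0x29 (blk 10, set 2) → MISS  vc=[]
6: 0xd1 (blk 52, set 4) → L1-HIT  vc=[]
7: 0xd2 (blk 52, set 4) → L1-HIT  vc=[]
8: 0xd3 (blk 52, set 4) → L1-HIT  vc=[]
9: 0xe1 (blk 56, set 0) → L1-HIT  vc=[]
10: 0xe3 (blk 56, set 0) → L1-HIT  vc=[]
11: 0xe2 (blk 56, set 0) → L1-HIT  vc=[]
12: 0x33 (blk 12, set 4) → MISS  vc=[52]
13: 0x53 (blk 20, set 4) → MISS  vc=[52, 12]
14: 0x30 (blk 12, set 4) → VC-HIT  vc=[52, 20]
15: 0x31 (blk 12, set 4) → L1-HIT  vc=[52, 20]
16: 0x53 (blk 20, set 4) → VC-HIT  vc=[52, 12]
17: 0x31 (blk 12, set 4) → VC-HIT  vc=[52, 20]

OUTCOME = VC-HIT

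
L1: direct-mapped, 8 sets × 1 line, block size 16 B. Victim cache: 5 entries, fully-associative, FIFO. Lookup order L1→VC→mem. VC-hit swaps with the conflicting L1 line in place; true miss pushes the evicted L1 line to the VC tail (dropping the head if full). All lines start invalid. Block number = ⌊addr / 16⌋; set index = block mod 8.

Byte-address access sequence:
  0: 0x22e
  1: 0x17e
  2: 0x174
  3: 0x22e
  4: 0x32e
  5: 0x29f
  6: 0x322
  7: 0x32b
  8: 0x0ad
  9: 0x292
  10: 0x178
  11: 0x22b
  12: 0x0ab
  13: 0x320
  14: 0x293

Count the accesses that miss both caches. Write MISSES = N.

MISSES = 5

0: 0x22e (blk 34, set 2) → MISS  vc=[]
1: 0x17e (blk 23, set 7) → MISS  vc=[]
2: 0x174 (blk 23, set 7) → L1-HIT  vc=[]
3: 0x22e (blk 34, set 2) → L1-HIT  vc=[]
4: 0x32e (blk 50, set 2) → MISS  vc=[34]
5: 0x29f (blk 41, set 1) → MISS  vc=[34]
6: 0x322 (blk 50, set 2) → L1-HIT  vc=[34]
7: 0x32b (blk 50, set 2) → L1-HIT  vc=[34]
8: 0xad (blk 10, set 2) → MISS  vc=[34, 50]
9: 0x292 (blk 41, set 1) → L1-HIT  vc=[34, 50]
10: 0x178 (blk 23, set 7) → L1-HIT  vc=[34, 50]
11: 0x22b (blk 34, set 2) → VC-HIT  vc=[10, 50]
12: 0xab (blk 10, set 2) → VC-HIT  vc=[34, 50]
13: 0x320 (blk 50, set 2) → VC-HIT  vc=[34, 10]
14: 0x293 (blk 41, set 1) → L1-HIT  vc=[34, 10]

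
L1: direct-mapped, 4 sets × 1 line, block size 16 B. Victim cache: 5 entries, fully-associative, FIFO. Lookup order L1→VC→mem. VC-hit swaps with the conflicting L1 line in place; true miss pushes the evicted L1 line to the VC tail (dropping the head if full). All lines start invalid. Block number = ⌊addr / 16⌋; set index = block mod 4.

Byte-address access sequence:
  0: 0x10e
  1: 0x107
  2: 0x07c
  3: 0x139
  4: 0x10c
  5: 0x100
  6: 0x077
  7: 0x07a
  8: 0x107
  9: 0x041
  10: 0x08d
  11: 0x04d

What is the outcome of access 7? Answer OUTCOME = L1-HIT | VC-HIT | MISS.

#0 0x10e→b16/s0 MISS; vc=[]
#1 0x107→b16/s0 L1-HIT; vc=[]
#2 0x7c→b7/s3 MISS; vc=[]
#3 0x139→b19/s3 MISS; vc=[7]
#4 0x10c→b16/s0 L1-HIT; vc=[7]
#5 0x100→b16/s0 L1-HIT; vc=[7]
#6 0x77→b7/s3 VC-HIT; vc=[19]
#7 0x7a→b7/s3 L1-HIT; vc=[19]
#8 0x107→b16/s0 L1-HIT; vc=[19]
#9 0x41→b4/s0 MISS; vc=[19,16]
#10 0x8d→b8/s0 MISS; vc=[19,16,4]
#11 0x4d→b4/s0 VC-HIT; vc=[19,16,8]

OUTCOME = L1-HIT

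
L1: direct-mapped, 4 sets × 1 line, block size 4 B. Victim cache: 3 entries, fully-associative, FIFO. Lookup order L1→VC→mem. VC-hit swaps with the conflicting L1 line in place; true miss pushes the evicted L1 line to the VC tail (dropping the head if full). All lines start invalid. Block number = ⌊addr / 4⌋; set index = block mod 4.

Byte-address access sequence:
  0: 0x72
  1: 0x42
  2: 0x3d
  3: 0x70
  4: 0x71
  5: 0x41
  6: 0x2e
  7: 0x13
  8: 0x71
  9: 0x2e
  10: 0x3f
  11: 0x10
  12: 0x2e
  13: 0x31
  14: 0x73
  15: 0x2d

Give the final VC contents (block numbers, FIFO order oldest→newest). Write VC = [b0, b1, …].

  [0] addr=0x72 blk=28 s=0: MISS | VC []
  [1] addr=0x42 blk=16 s=0: MISS | VC [28]
  [2] addr=0x3d blk=15 s=3: MISS | VC [28]
  [3] addr=0x70 blk=28 s=0: VC-HIT | VC [16]
  [4] addr=0x71 blk=28 s=0: L1-HIT | VC [16]
  [5] addr=0x41 blk=16 s=0: VC-HIT | VC [28]
  [6] addr=0x2e blk=11 s=3: MISS | VC [28, 15]
  [7] addr=0x13 blk=4 s=0: MISS | VC [28, 15, 16]
  [8] addr=0x71 blk=28 s=0: VC-HIT | VC [4, 15, 16]
  [9] addr=0x2e blk=11 s=3: L1-HIT | VC [4, 15, 16]
  [10] addr=0x3f blk=15 s=3: VC-HIT | VC [4, 11, 16]
  [11] addr=0x10 blk=4 s=0: VC-HIT | VC [28, 11, 16]
  [12] addr=0x2e blk=11 s=3: VC-HIT | VC [28, 15, 16]
  [13] addr=0x31 blk=12 s=0: MISS | VC [15, 16, 4]
  [14] addr=0x73 blk=28 s=0: MISS | VC [16, 4, 12]
  [15] addr=0x2d blk=11 s=3: L1-HIT | VC [16, 4, 12]

VC = [16, 4, 12]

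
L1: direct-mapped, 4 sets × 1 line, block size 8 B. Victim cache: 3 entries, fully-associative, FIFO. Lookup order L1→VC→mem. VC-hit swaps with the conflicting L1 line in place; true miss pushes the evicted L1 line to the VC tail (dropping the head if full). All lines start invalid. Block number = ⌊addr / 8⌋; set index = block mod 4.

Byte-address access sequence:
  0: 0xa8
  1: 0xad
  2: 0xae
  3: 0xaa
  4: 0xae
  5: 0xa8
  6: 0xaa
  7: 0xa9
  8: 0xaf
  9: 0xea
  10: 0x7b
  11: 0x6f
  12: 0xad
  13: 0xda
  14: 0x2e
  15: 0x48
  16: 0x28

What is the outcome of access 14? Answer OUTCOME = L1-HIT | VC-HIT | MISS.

  [0] addr=0xa8 blk=21 s=1: MISS | VC []
  [1] addr=0xad blk=21 s=1: L1-HIT | VC []
  [2] addr=0xae blk=21 s=1: L1-HIT | VC []
  [3] addr=0xaa blk=21 s=1: L1-HIT | VC []
  [4] addr=0xae blk=21 s=1: L1-HIT | VC []
  [5] addr=0xa8 blk=21 s=1: L1-HIT | VC []
  [6] addr=0xaa blk=21 s=1: L1-HIT | VC []
  [7] addr=0xa9 blk=21 s=1: L1-HIT | VC []
  [8] addr=0xaf blk=21 s=1: L1-HIT | VC []
  [9] addr=0xea blk=29 s=1: MISS | VC [21]
  [10] addr=0x7b blk=15 s=3: MISS | VC [21]
  [11] addr=0x6f blk=13 s=1: MISS | VC [21, 29]
  [12] addr=0xad blk=21 s=1: VC-HIT | VC [13, 29]
  [13] addr=0xda blk=27 s=3: MISS | VC [13, 29, 15]
  [14] addr=0x2e blk=5 s=1: MISS | VC [29, 15, 21]
  [15] addr=0x48 blk=9 s=1: MISS | VC [15, 21, 5]
  [16] addr=0x28 blk=5 s=1: VC-HIT | VC [15, 21, 9]

OUTCOME = MISS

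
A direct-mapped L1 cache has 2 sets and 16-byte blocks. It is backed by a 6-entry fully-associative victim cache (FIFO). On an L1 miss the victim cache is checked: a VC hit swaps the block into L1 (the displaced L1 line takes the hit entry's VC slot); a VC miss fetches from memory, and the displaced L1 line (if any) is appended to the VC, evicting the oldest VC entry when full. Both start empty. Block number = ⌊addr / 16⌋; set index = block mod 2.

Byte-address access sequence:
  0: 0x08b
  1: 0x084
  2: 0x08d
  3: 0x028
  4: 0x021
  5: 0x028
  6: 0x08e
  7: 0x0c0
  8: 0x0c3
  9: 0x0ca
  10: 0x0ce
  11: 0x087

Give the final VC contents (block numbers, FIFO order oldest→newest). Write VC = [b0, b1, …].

VC = [2, 12]

  [0] addr=0x8b blk=8 s=0: MISS | VC []
  [1] addr=0x84 blk=8 s=0: L1-HIT | VC []
  [2] addr=0x8d blk=8 s=0: L1-HIT | VC []
  [3] addr=0x28 blk=2 s=0: MISS | VC [8]
  [4] addr=0x21 blk=2 s=0: L1-HIT | VC [8]
  [5] addr=0x28 blk=2 s=0: L1-HIT | VC [8]
  [6] addr=0x8e blk=8 s=0: VC-HIT | VC [2]
  [7] addr=0xc0 blk=12 s=0: MISS | VC [2, 8]
  [8] addr=0xc3 blk=12 s=0: L1-HIT | VC [2, 8]
  [9] addr=0xca blk=12 s=0: L1-HIT | VC [2, 8]
  [10] addr=0xce blk=12 s=0: L1-HIT | VC [2, 8]
  [11] addr=0x87 blk=8 s=0: VC-HIT | VC [2, 12]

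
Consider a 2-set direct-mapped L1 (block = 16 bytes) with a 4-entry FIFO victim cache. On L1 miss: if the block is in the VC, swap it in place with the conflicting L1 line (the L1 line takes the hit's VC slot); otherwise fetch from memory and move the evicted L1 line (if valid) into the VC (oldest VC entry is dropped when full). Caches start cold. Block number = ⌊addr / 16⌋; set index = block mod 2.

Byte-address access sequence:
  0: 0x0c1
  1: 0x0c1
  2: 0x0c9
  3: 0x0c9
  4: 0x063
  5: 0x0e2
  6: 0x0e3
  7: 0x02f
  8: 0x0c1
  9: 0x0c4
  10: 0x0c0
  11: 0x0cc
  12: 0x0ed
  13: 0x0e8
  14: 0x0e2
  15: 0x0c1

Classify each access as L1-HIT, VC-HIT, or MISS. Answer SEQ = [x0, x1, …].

SEQ = [MISS, L1-HIT, L1-HIT, L1-HIT, MISS, MISS, L1-HIT, MISS, VC-HIT, L1-HIT, L1-HIT, L1-HIT, VC-HIT, L1-HIT, L1-HIT, VC-HIT]

  [0] addr=0xc1 blk=12 s=0: MISS | VC []
  [1] addr=0xc1 blk=12 s=0: L1-HIT | VC []
  [2] addr=0xc9 blk=12 s=0: L1-HIT | VC []
  [3] addr=0xc9 blk=12 s=0: L1-HIT | VC []
  [4] addr=0x63 blk=6 s=0: MISS | VC [12]
  [5] addr=0xe2 blk=14 s=0: MISS | VC [12, 6]
  [6] addr=0xe3 blk=14 s=0: L1-HIT | VC [12, 6]
  [7] addr=0x2f blk=2 s=0: MISS | VC [12, 6, 14]
  [8] addr=0xc1 blk=12 s=0: VC-HIT | VC [2, 6, 14]
  [9] addr=0xc4 blk=12 s=0: L1-HIT | VC [2, 6, 14]
  [10] addr=0xc0 blk=12 s=0: L1-HIT | VC [2, 6, 14]
  [11] addr=0xcc blk=12 s=0: L1-HIT | VC [2, 6, 14]
  [12] addr=0xed blk=14 s=0: VC-HIT | VC [2, 6, 12]
  [13] addr=0xe8 blk=14 s=0: L1-HIT | VC [2, 6, 12]
  [14] addr=0xe2 blk=14 s=0: L1-HIT | VC [2, 6, 12]
  [15] addr=0xc1 blk=12 s=0: VC-HIT | VC [2, 6, 14]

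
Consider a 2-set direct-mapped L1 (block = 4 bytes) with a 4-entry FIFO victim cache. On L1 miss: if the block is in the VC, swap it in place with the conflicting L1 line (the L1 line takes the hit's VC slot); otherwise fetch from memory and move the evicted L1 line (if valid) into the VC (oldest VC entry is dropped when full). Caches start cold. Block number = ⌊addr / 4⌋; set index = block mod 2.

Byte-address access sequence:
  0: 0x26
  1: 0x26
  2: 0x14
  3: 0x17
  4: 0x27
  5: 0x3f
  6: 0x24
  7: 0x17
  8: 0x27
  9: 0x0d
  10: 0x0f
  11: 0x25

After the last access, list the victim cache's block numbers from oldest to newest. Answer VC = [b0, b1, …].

VC = [5, 15, 3]

  [0] addr=0x26 blk=9 s=1: MISS | VC []
  [1] addr=0x26 blk=9 s=1: L1-HIT | VC []
  [2] addr=0x14 blk=5 s=1: MISS | VC [9]
  [3] addr=0x17 blk=5 s=1: L1-HIT | VC [9]
  [4] addr=0x27 blk=9 s=1: VC-HIT | VC [5]
  [5] addr=0x3f blk=15 s=1: MISS | VC [5, 9]
  [6] addr=0x24 blk=9 s=1: VC-HIT | VC [5, 15]
  [7] addr=0x17 blk=5 s=1: VC-HIT | VC [9, 15]
  [8] addr=0x27 blk=9 s=1: VC-HIT | VC [5, 15]
  [9] addr=0xd blk=3 s=1: MISS | VC [5, 15, 9]
  [10] addr=0xf blk=3 s=1: L1-HIT | VC [5, 15, 9]
  [11] addr=0x25 blk=9 s=1: VC-HIT | VC [5, 15, 3]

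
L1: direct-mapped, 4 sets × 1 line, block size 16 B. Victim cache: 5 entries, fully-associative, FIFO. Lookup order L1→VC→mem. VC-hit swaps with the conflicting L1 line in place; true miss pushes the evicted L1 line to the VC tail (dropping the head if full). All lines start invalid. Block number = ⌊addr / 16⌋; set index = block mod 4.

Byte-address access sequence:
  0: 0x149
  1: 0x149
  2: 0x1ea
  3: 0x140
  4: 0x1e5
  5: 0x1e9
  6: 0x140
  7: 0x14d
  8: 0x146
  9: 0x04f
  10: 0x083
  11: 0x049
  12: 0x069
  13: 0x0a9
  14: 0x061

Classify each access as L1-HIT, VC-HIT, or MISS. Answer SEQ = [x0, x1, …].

SEQ = [MISS, L1-HIT, MISS, L1-HIT, L1-HIT, L1-HIT, L1-HIT, L1-HIT, L1-HIT, MISS, MISS, VC-HIT, MISS, MISS, VC-HIT]

  [0] addr=0x149 blk=20 s=0: MISS | VC []
  [1] addr=0x149 blk=20 s=0: L1-HIT | VC []
  [2] addr=0x1ea blk=30 s=2: MISS | VC []
  [3] addr=0x140 blk=20 s=0: L1-HIT | VC []
  [4] addr=0x1e5 blk=30 s=2: L1-HIT | VC []
  [5] addr=0x1e9 blk=30 s=2: L1-HIT | VC []
  [6] addr=0x140 blk=20 s=0: L1-HIT | VC []
  [7] addr=0x14d blk=20 s=0: L1-HIT | VC []
  [8] addr=0x146 blk=20 s=0: L1-HIT | VC []
  [9] addr=0x4f blk=4 s=0: MISS | VC [20]
  [10] addr=0x83 blk=8 s=0: MISS | VC [20, 4]
  [11] addr=0x49 blk=4 s=0: VC-HIT | VC [20, 8]
  [12] addr=0x69 blk=6 s=2: MISS | VC [20, 8, 30]
  [13] addr=0xa9 blk=10 s=2: MISS | VC [20, 8, 30, 6]
  [14] addr=0x61 blk=6 s=2: VC-HIT | VC [20, 8, 30, 10]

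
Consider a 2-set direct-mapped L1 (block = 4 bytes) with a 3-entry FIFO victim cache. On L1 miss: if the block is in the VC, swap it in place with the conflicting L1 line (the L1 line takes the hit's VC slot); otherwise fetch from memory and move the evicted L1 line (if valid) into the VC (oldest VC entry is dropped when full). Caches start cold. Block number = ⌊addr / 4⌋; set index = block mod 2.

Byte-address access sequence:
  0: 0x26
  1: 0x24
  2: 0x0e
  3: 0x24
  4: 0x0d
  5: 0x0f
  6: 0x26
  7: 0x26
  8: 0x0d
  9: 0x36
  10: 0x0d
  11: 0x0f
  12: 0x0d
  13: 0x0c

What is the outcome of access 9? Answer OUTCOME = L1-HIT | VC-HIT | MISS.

  [0] addr=0x26 blk=9 s=1: MISS | VC []
  [1] addr=0x24 blk=9 s=1: L1-HIT | VC []
  [2] addr=0xe blk=3 s=1: MISS | VC [9]
  [3] addr=0x24 blk=9 s=1: VC-HIT | VC [3]
  [4] addr=0xd blk=3 s=1: VC-HIT | VC [9]
  [5] addr=0xf blk=3 s=1: L1-HIT | VC [9]
  [6] addr=0x26 blk=9 s=1: VC-HIT | VC [3]
  [7] addr=0x26 blk=9 s=1: L1-HIT | VC [3]
  [8] addr=0xd blk=3 s=1: VC-HIT | VC [9]
  [9] addr=0x36 blk=13 s=1: MISS | VC [9, 3]
  [10] addr=0xd blk=3 s=1: VC-HIT | VC [9, 13]
  [11] addr=0xf blk=3 s=1: L1-HIT | VC [9, 13]
  [12] addr=0xd blk=3 s=1: L1-HIT | VC [9, 13]
  [13] addr=0xc blk=3 s=1: L1-HIT | VC [9, 13]

OUTCOME = MISS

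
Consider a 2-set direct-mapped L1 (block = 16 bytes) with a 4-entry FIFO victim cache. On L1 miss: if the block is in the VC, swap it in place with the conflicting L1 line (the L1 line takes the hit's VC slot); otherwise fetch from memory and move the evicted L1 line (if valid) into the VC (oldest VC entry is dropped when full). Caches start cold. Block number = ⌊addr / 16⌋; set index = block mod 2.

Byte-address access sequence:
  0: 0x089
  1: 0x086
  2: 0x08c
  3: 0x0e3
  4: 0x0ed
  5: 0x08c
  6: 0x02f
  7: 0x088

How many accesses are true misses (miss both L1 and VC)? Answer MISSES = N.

MISSES = 3

  [0] addr=0x89 blk=8 s=0: MISS | VC []
  [1] addr=0x86 blk=8 s=0: L1-HIT | VC []
  [2] addr=0x8c blk=8 s=0: L1-HIT | VC []
  [3] addr=0xe3 blk=14 s=0: MISS | VC [8]
  [4] addr=0xed blk=14 s=0: L1-HIT | VC [8]
  [5] addr=0x8c blk=8 s=0: VC-HIT | VC [14]
  [6] addr=0x2f blk=2 s=0: MISS | VC [14, 8]
  [7] addr=0x88 blk=8 s=0: VC-HIT | VC [14, 2]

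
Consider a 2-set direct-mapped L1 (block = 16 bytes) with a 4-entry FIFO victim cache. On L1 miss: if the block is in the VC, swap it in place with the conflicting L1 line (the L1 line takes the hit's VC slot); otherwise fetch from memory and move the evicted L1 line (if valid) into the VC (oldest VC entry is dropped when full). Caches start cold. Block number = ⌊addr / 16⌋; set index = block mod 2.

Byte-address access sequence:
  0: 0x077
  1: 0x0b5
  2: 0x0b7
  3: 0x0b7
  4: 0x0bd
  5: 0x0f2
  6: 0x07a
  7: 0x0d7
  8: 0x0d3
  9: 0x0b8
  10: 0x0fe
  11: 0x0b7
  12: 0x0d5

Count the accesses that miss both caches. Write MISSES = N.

  [0] addr=0x77 blk=7 s=1: MISS | VC []
  [1] addr=0xb5 blk=11 s=1: MISS | VC [7]
  [2] addr=0xb7 blk=11 s=1: L1-HIT | VC [7]
  [3] addr=0xb7 blk=11 s=1: L1-HIT | VC [7]
  [4] addr=0xbd blk=11 s=1: L1-HIT | VC [7]
  [5] addr=0xf2 blk=15 s=1: MISS | VC [7, 11]
  [6] addr=0x7a blk=7 s=1: VC-HIT | VC [15, 11]
  [7] addr=0xd7 blk=13 s=1: MISS | VC [15, 11, 7]
  [8] addr=0xd3 blk=13 s=1: L1-HIT | VC [15, 11, 7]
  [9] addr=0xb8 blk=11 s=1: VC-HIT | VC [15, 13, 7]
  [10] addr=0xfe blk=15 s=1: VC-HIT | VC [11, 13, 7]
  [11] addr=0xb7 blk=11 s=1: VC-HIT | VC [15, 13, 7]
  [12] addr=0xd5 blk=13 s=1: VC-HIT | VC [15, 11, 7]

MISSES = 4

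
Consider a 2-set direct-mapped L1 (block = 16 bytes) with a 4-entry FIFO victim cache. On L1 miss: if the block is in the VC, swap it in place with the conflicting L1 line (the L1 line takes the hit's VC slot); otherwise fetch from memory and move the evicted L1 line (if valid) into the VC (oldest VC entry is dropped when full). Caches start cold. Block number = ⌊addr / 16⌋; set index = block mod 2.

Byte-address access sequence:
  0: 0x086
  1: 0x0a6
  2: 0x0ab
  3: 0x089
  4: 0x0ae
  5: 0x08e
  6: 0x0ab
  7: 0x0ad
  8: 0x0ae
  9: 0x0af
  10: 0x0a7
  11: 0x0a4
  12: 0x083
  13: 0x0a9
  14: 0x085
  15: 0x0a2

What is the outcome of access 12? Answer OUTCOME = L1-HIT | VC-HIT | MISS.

OUTCOME = VC-HIT

0: 0x86 (blk 8, set 0) → MISS  vc=[]
1: 0xa6 (blk 10, set 0) → MISS  vc=[8]
2: 0xab (blk 10, set 0) → L1-HIT  vc=[8]
3: 0x89 (blk 8, set 0) → VC-HIT  vc=[10]
4: 0xae (blk 10, set 0) → VC-HIT  vc=[8]
5: 0x8e (blk 8, set 0) → VC-HIT  vc=[10]
6: 0xab (blk 10, set 0) → VC-HIT  vc=[8]
7: 0xad (blk 10, set 0) → L1-HIT  vc=[8]
8: 0xae (blk 10, set 0) → L1-HIT  vc=[8]
9: 0xaf (blk 10, set 0) → L1-HIT  vc=[8]
10: 0xa7 (blk 10, set 0) → L1-HIT  vc=[8]
11: 0xa4 (blk 10, set 0) → L1-HIT  vc=[8]
12: 0x83 (blk 8, set 0) → VC-HIT  vc=[10]
13: 0xa9 (blk 10, set 0) → VC-HIT  vc=[8]
14: 0x85 (blk 8, set 0) → VC-HIT  vc=[10]
15: 0xa2 (blk 10, set 0) → VC-HIT  vc=[8]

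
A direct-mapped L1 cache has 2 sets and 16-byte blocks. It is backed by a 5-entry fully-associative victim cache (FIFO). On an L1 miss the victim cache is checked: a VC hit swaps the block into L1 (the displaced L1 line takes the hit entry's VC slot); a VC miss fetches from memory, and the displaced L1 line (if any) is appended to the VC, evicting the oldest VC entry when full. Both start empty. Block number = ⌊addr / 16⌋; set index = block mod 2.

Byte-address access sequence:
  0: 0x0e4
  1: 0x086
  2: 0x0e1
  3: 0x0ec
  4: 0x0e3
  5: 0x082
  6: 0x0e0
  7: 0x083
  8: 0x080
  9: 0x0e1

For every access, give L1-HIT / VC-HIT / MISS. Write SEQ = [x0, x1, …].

SEQ = [MISS, MISS, VC-HIT, L1-HIT, L1-HIT, VC-HIT, VC-HIT, VC-HIT, L1-HIT, VC-HIT]

  [0] addr=0xe4 blk=14 s=0: MISS | VC []
  [1] addr=0x86 blk=8 s=0: MISS | VC [14]
  [2] addr=0xe1 blk=14 s=0: VC-HIT | VC [8]
  [3] addr=0xec blk=14 s=0: L1-HIT | VC [8]
  [4] addr=0xe3 blk=14 s=0: L1-HIT | VC [8]
  [5] addr=0x82 blk=8 s=0: VC-HIT | VC [14]
  [6] addr=0xe0 blk=14 s=0: VC-HIT | VC [8]
  [7] addr=0x83 blk=8 s=0: VC-HIT | VC [14]
  [8] addr=0x80 blk=8 s=0: L1-HIT | VC [14]
  [9] addr=0xe1 blk=14 s=0: VC-HIT | VC [8]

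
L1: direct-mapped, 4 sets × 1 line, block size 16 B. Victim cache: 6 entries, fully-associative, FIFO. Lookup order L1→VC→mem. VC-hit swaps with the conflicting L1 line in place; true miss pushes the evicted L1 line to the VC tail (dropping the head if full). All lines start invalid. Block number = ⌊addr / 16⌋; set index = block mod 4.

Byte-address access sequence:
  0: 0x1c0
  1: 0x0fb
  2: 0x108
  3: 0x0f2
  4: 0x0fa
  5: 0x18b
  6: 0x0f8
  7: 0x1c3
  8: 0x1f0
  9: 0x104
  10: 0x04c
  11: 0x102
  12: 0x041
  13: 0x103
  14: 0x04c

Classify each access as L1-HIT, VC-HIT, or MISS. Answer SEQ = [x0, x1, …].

SEQ = [MISS, MISS, MISS, L1-HIT, L1-HIT, MISS, L1-HIT, VC-HIT, MISS, VC-HIT, MISS, VC-HIT, VC-HIT, VC-HIT, VC-HIT]

0: 0x1c0 (blk 28, set 0) → MISS  vc=[]
1: 0xfb (blk 15, set 3) → MISS  vc=[]
2: 0x108 (blk 16, set 0) → MISS  vc=[28]
3: 0xf2 (blk 15, set 3) → L1-HIT  vc=[28]
4: 0xfa (blk 15, set 3) → L1-HIT  vc=[28]
5: 0x18b (blk 24, set 0) → MISS  vc=[28, 16]
6: 0xf8 (blk 15, set 3) → L1-HIT  vc=[28, 16]
7: 0x1c3 (blk 28, set 0) → VC-HIT  vc=[24, 16]
8: 0x1f0 (blk 31, set 3) → MISS  vc=[24, 16, 15]
9: 0x104 (blk 16, set 0) → VC-HIT  vc=[24, 28, 15]
10: 0x4c (blk 4, set 0) → MISS  vc=[24, 28, 15, 16]
11: 0x102 (blk 16, set 0) → VC-HIT  vc=[24, 28, 15, 4]
12: 0x41 (blk 4, set 0) → VC-HIT  vc=[24, 28, 15, 16]
13: 0x103 (blk 16, set 0) → VC-HIT  vc=[24, 28, 15, 4]
14: 0x4c (blk 4, set 0) → VC-HIT  vc=[24, 28, 15, 16]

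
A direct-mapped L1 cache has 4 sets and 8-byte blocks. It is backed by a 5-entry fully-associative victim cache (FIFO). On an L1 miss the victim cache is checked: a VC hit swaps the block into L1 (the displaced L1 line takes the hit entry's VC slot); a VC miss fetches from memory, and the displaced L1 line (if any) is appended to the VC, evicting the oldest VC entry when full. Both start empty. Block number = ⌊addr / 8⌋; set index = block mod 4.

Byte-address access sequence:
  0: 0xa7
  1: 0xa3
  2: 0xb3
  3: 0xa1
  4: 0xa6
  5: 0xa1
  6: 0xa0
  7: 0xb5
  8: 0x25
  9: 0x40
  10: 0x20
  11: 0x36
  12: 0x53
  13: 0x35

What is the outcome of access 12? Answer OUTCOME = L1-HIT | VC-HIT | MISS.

OUTCOME = MISS

  [0] addr=0xa7 blk=20 s=0: MISS | VC []
  [1] addr=0xa3 blk=20 s=0: L1-HIT | VC []
  [2] addr=0xb3 blk=22 s=2: MISS | VC []
  [3] addr=0xa1 blk=20 s=0: L1-HIT | VC []
  [4] addr=0xa6 blk=20 s=0: L1-HIT | VC []
  [5] addr=0xa1 blk=20 s=0: L1-HIT | VC []
  [6] addr=0xa0 blk=20 s=0: L1-HIT | VC []
  [7] addr=0xb5 blk=22 s=2: L1-HIT | VC []
  [8] addr=0x25 blk=4 s=0: MISS | VC [20]
  [9] addr=0x40 blk=8 s=0: MISS | VC [20, 4]
  [10] addr=0x20 blk=4 s=0: VC-HIT | VC [20, 8]
  [11] addr=0x36 blk=6 s=2: MISS | VC [20, 8, 22]
  [12] addr=0x53 blk=10 s=2: MISS | VC [20, 8, 22, 6]
  [13] addr=0x35 blk=6 s=2: VC-HIT | VC [20, 8, 22, 10]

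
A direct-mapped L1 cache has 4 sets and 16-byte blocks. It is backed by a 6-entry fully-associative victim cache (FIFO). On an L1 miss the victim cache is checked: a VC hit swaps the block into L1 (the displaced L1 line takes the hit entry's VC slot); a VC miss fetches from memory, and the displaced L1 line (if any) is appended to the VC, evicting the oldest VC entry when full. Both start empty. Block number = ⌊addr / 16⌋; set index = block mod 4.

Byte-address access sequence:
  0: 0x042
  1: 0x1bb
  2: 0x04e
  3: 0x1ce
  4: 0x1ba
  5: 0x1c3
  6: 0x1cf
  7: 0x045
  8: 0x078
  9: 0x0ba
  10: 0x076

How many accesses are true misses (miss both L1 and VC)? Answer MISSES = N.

MISSES = 5

  [0] addr=0x42 blk=4 s=0: MISS | VC []
  [1] addr=0x1bb blk=27 s=3: MISS | VC []
  [2] addr=0x4e blk=4 s=0: L1-HIT | VC []
  [3] addr=0x1ce blk=28 s=0: MISS | VC [4]
  [4] addr=0x1ba blk=27 s=3: L1-HIT | VC [4]
  [5] addr=0x1c3 blk=28 s=0: L1-HIT | VC [4]
  [6] addr=0x1cf blk=28 s=0: L1-HIT | VC [4]
  [7] addr=0x45 blk=4 s=0: VC-HIT | VC [28]
  [8] addr=0x78 blk=7 s=3: MISS | VC [28, 27]
  [9] addr=0xba blk=11 s=3: MISS | VC [28, 27, 7]
  [10] addr=0x76 blk=7 s=3: VC-HIT | VC [28, 27, 11]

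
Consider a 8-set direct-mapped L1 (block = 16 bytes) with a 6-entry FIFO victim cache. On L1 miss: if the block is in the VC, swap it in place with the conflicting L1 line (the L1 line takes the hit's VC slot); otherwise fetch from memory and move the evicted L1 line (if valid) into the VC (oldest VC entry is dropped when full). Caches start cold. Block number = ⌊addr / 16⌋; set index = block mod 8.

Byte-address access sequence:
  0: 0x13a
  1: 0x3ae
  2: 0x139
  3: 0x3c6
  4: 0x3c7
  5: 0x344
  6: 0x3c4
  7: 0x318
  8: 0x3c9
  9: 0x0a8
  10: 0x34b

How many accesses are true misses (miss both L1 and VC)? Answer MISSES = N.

MISSES = 6

0: 0x13a (blk 19, set 3) → MISS  vc=[]
1: 0x3ae (blk 58, set 2) → MISS  vc=[]
2: 0x139 (blk 19, set 3) → L1-HIT  vc=[]
3: 0x3c6 (blk 60, set 4) → MISS  vc=[]
4: 0x3c7 (blk 60, set 4) → L1-HIT  vc=[]
5: 0x344 (blk 52, set 4) → MISS  vc=[60]
6: 0x3c4 (blk 60, set 4) → VC-HIT  vc=[52]
7: 0x318 (blk 49, set 1) → MISS  vc=[52]
8: 0x3c9 (blk 60, set 4) → L1-HIT  vc=[52]
9: 0xa8 (blk 10, set 2) → MISS  vc=[52, 58]
10: 0x34b (blk 52, set 4) → VC-HIT  vc=[60, 58]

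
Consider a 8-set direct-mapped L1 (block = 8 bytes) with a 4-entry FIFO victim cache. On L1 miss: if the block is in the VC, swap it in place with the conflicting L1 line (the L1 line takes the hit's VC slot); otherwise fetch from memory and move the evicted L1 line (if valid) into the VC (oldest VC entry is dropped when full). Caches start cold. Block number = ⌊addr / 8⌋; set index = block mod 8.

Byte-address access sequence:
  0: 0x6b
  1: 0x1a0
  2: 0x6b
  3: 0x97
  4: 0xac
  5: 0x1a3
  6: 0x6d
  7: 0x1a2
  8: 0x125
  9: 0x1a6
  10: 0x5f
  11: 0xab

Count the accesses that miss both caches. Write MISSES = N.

MISSES = 6

  [0] addr=0x6b blk=13 s=5: MISS | VC []
  [1] addr=0x1a0 blk=52 s=4: MISS | VC []
  [2] addr=0x6b blk=13 s=5: L1-HIT | VC []
  [3] addr=0x97 blk=18 s=2: MISS | VC []
  [4] addr=0xac blk=21 s=5: MISS | VC [13]
  [5] addr=0x1a3 blk=52 s=4: L1-HIT | VC [13]
  [6] addr=0x6d blk=13 s=5: VC-HIT | VC [21]
  [7] addr=0x1a2 blk=52 s=4: L1-HIT | VC [21]
  [8] addr=0x125 blk=36 s=4: MISS | VC [21, 52]
  [9] addr=0x1a6 blk=52 s=4: VC-HIT | VC [21, 36]
  [10] addr=0x5f blk=11 s=3: MISS | VC [21, 36]
  [11] addr=0xab blk=21 s=5: VC-HIT | VC [13, 36]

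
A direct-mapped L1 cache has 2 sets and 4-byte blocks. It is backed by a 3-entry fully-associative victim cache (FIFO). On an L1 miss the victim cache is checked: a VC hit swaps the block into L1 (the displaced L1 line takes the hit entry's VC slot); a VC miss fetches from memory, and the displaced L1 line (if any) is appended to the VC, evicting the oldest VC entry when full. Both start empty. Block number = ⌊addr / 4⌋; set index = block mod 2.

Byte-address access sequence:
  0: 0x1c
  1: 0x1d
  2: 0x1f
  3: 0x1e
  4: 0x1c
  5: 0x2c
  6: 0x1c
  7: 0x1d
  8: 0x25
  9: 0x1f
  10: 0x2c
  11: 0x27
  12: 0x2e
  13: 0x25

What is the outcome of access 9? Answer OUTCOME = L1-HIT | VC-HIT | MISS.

OUTCOME = VC-HIT

0: 0x1c (blk 7, set 1) → MISS  vc=[]
1: 0x1d (blk 7, set 1) → L1-HIT  vc=[]
2: 0x1f (blk 7, set 1) → L1-HIT  vc=[]
3: 0x1e (blk 7, set 1) → L1-HIT  vc=[]
4: 0x1c (blk 7, set 1) → L1-HIT  vc=[]
5: 0x2c (blk 11, set 1) → MISS  vc=[7]
6: 0x1c (blk 7, set 1) → VC-HIT  vc=[11]
7: 0x1d (blk 7, set 1) → L1-HIT  vc=[11]
8: 0x25 (blk 9, set 1) → MISS  vc=[11, 7]
9: 0x1f (blk 7, set 1) → VC-HIT  vc=[11, 9]
10: 0x2c (blk 11, set 1) → VC-HIT  vc=[7, 9]
11: 0x27 (blk 9, set 1) → VC-HIT  vc=[7, 11]
12: 0x2e (blk 11, set 1) → VC-HIT  vc=[7, 9]
13: 0x25 (blk 9, set 1) → VC-HIT  vc=[7, 11]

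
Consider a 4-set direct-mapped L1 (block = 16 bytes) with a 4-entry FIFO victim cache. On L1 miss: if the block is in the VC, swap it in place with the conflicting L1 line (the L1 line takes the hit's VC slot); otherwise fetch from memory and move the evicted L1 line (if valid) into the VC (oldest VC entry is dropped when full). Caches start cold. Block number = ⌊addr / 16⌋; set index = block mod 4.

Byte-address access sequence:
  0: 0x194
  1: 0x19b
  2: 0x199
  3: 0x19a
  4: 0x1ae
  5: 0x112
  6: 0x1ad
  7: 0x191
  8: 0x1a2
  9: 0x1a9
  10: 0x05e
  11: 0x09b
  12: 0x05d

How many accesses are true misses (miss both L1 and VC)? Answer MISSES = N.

MISSES = 5

#0 0x194→b25/s1 MISS; vc=[]
#1 0x19b→b25/s1 L1-HIT; vc=[]
#2 0x199→b25/s1 L1-HIT; vc=[]
#3 0x19a→b25/s1 L1-HIT; vc=[]
#4 0x1ae→b26/s2 MISS; vc=[]
#5 0x112→b17/s1 MISS; vc=[25]
#6 0x1ad→b26/s2 L1-HIT; vc=[25]
#7 0x191→b25/s1 VC-HIT; vc=[17]
#8 0x1a2→b26/s2 L1-HIT; vc=[17]
#9 0x1a9→b26/s2 L1-HIT; vc=[17]
#10 0x5e→b5/s1 MISS; vc=[17,25]
#11 0x9b→b9/s1 MISS; vc=[17,25,5]
#12 0x5d→b5/s1 VC-HIT; vc=[17,25,9]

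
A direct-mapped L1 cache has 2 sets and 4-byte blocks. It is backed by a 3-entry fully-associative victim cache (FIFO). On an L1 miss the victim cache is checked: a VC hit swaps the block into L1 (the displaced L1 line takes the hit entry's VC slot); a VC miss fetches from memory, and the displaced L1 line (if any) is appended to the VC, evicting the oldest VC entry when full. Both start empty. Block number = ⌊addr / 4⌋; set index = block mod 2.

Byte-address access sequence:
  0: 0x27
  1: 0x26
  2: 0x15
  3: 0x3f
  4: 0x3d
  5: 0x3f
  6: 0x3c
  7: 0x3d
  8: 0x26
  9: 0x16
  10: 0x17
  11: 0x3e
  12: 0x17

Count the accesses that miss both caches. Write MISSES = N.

MISSES = 3

  [0] addr=0x27 blk=9 s=1: MISS | VC []
  [1] addr=0x26 blk=9 s=1: L1-HIT | VC []
  [2] addr=0x15 blk=5 s=1: MISS | VC [9]
  [3] addr=0x3f blk=15 s=1: MISS | VC [9, 5]
  [4] addr=0x3d blk=15 s=1: L1-HIT | VC [9, 5]
  [5] addr=0x3f blk=15 s=1: L1-HIT | VC [9, 5]
  [6] addr=0x3c blk=15 s=1: L1-HIT | VC [9, 5]
  [7] addr=0x3d blk=15 s=1: L1-HIT | VC [9, 5]
  [8] addr=0x26 blk=9 s=1: VC-HIT | VC [15, 5]
  [9] addr=0x16 blk=5 s=1: VC-HIT | VC [15, 9]
  [10] addr=0x17 blk=5 s=1: L1-HIT | VC [15, 9]
  [11] addr=0x3e blk=15 s=1: VC-HIT | VC [5, 9]
  [12] addr=0x17 blk=5 s=1: VC-HIT | VC [15, 9]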